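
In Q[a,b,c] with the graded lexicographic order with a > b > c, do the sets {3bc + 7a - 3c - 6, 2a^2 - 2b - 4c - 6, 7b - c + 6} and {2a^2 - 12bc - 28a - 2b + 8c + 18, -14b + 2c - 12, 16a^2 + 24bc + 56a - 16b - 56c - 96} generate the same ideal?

Yes, the ideals are equal.

For a fixed monomial order, each ideal has a unique reduced Gröbner basis; comparing bases decides equality.
Buchberger on the first generating set:
f_1 = 3bc + 7a - 3c - 6, LT = bc.
f_2 = 2a^2 - 2b - 4c - 6, LT = a^2.
f_3 = 7b - c + 6, LT = b.

S(f_1,f_3): lcm = bc. S = 1/7c^2 + 7/3a - 13/7c - 2.
  leading term c^2: no divisor's leading term divides it; move 1/7c^2 to the remainder.
  leading term a: no divisor's leading term divides it; move 7/3a to the remainder.
  leading term c: no divisor's leading term divides it; move -13/7c to the remainder.
  leading term 1: no divisor's leading term divides it; move -2 to the remainder.
  remainder 1/7c^2 + 7/3a - 13/7c - 2 ≠ 0; add g_4 = 1/7c^2 + 7/3a - 13/7c - 2 to the basis.

The other S-polynomials (S(f_1,f_2), S(f_2,f_3), S(f_1,g_4), S(f_2,g_4), S(f_3,g_4)) all reduce to 0 modulo the current basis, so we have a Gröbner basis.
Inter-reduce: drop elements whose leading term is divisible by another's, tail-reduce, and make monic.
Reduced Gröbner basis: {a^2 - 15/7c - 15/7, c^2 + 49/3a - 13c - 14, b - 1/7c + 6/7}.

Buchberger on the second generating set:
h_1 = 2a^2 - 12bc - 28a - 2b + 8c + 18, LT = a^2.
h_2 = -14b + 2c - 12, LT = b.
h_3 = 16a^2 + 24bc + 56a - 16b - 56c - 96, LT = a^2.

S(h_1,h_3): lcm = a^2. S = -15/2bc - 35/2a + 15/2c + 15.
  leading term bc: subtract (15/28c)·h_2 from -15/2bc - 35/2a + 15/2c + 15 → -15/14c^2 - 35/2a + 195/14c + 15
  leading term c^2: no divisor's leading term divides it; move -15/14c^2 to the remainder.
  leading term a: no divisor's leading term divides it; move -35/2a to the remainder.
  leading term c: no divisor's leading term divides it; move 195/14c to the remainder.
  leading term 1: no divisor's leading term divides it; move 15 to the remainder.
  remainder -15/14c^2 - 35/2a + 195/14c + 15 ≠ 0; add k_4 = -15/14c^2 - 35/2a + 195/14c + 15 to the basis.

The other S-polynomials (S(h_1,h_2), S(h_2,h_3), S(h_1,k_4), S(h_2,k_4), S(h_3,k_4)) all reduce to 0 modulo the current basis, so we have a Gröbner basis.
Inter-reduce: drop elements whose leading term is divisible by another's, tail-reduce, and make monic.
Reduced Gröbner basis: {a^2 - 15/7c - 15/7, c^2 + 49/3a - 13c - 14, b - 1/7c + 6/7}.

The two bases agree; hence the ideals are identical.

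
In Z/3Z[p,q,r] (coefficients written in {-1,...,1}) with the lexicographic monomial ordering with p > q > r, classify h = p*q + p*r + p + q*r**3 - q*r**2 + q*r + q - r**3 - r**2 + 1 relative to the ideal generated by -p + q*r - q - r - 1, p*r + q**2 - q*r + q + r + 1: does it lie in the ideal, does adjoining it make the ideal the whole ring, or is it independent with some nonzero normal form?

Adjoining p*q + p*r + p + q*r**3 - q*r**2 + q*r + q - r**3 - r**2 + 1 makes the ideal the whole ring: the system is inconsistent.

First compute the reduced Gröbner basis of I by Buchberger's algorithm.
f_1 = -p + q*r - q - r - 1, LT = p.
f_2 = p*r + q**2 - q*r + q + r + 1, LT = p*r.

S(f_1,f_2): lcm = p*r. S = -q**2 - q*r**2 - q*r - q + r**2 - 1.
  leading term q**2: no divisor's leading term divides it; move -q**2 to the remainder.
  leading term q*r**2: no divisor's leading term divides it; move -q*r**2 to the remainder.
  leading term q*r: no divisor's leading term divides it; move -q*r to the remainder.
  leading term q: no divisor's leading term divides it; move -q to the remainder.
  leading term r**2: no divisor's leading term divides it; move r**2 to the remainder.
  leading term 1: no divisor's leading term divides it; move -1 to the remainder.
  remainder -q**2 - q*r**2 - q*r - q + r**2 - 1 ≠ 0; add k_3 = -q**2 - q*r**2 - q*r - q + r**2 - 1 to the basis.

The other S-polynomials (S(f_1,k_3), S(f_2,k_3)) all reduce to 0 modulo the current basis, so we have a Gröbner basis.
Inter-reduce: drop elements whose leading term is divisible by another's, tail-reduce, and make monic.
Reduced Gröbner basis: {p - q*r + q + r + 1, q**2 + q*r**2 + q*r + q - r**2 + 1}.
Label its elements g_1 = p - q*r + q + r + 1, g_2 = q**2 + q*r**2 + q*r + q - r**2 + 1.

Reduce h = p*q + p*r + p + q*r**3 - q*r**2 + q*r + q - r**3 - r**2 + 1 modulo G:
  leading term p*q: subtract (q)·g_1 from p*q + p*r + p + q*r**3 - q*r**2 + q*r + q - r**3 - r**2 + 1 → p*r + p + q**2*r - q**2 + q*r**3 - q*r**2 - r**3 - r**2 + 1
  leading term p*r: subtract (r)·g_1 from p*r + p + q**2*r - q**2 + q*r**3 - q*r**2 - r**3 - r**2 + 1 → p + q**2*r - q**2 + q*r**3 - q*r - r**3 + r**2 - r + 1
  leading term p: subtract (1)·g_1 from p + q**2*r - q**2 + q*r**3 - q*r - r**3 + r**2 - r + 1 → q**2*r - q**2 + q*r**3 - q - r**3 + r**2 + r
  leading term q**2*r: subtract (r)·g_2 from q**2*r - q**2 + q*r**3 - q - r**3 + r**2 + r → -q**2 - q*r**2 - q*r - q + r**2
  leading term q**2: subtract (-1)·g_2 from -q**2 - q*r**2 - q*r - q + r**2 → 1
  leading term 1: no divisor's leading term divides it; move 1 to the remainder.
  normal form = 1.
The normal form is nonzero, so h ∉ I. Since h minus its normal form lies in I, I + (h) = I + (n) where n = 1; decide whether this ideal is the whole ring.
Here n = 1 is a nonzero constant, hence a unit: 1 ∈ I + (h), the Gröbner basis of I + (h) is {1}, and the enlarged system has no common solution — adjoining h is inconsistent.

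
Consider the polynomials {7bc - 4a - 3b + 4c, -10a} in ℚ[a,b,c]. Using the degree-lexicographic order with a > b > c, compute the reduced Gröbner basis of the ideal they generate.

f_1 = 7bc - 4a - 3b + 4c, LT = bc.
f_2 = -10a, LT = a.

The S-polynomials (S(f_1,f_2)) all reduce to 0 modulo the current basis, so we have a Gröbner basis.

G = {bc - 3/7b + 4/7c, a}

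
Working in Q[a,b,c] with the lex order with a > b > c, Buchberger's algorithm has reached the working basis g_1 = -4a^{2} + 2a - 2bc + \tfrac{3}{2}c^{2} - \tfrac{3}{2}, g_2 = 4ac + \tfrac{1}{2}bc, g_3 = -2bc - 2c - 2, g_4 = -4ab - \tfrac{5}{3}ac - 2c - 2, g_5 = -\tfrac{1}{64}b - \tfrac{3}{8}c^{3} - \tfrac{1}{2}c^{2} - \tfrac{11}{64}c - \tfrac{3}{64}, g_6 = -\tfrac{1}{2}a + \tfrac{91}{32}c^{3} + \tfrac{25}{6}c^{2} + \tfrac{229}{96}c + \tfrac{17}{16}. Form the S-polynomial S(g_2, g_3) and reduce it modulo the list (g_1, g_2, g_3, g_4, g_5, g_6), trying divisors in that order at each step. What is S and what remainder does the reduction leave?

lcm(LM(g_2), LM(g_3)) = abc.
S = (lcm/LT(g_2))·g_2 − (lcm/LT(g_3))·g_3 = -ac - a + \tfrac{1}{8}b^{2}c.
Reduce S modulo (g_1, g_2, g_3, g_4, g_5, g_6) in that order:
  leading term ac: subtract (-\tfrac{1}{4})·g_2 from -ac - a + \tfrac{1}{8}b^{2}c → -a + \tfrac{1}{8}b^{2}c + \tfrac{1}{8}bc
  leading term a: subtract (2)·g_6 from -a + \tfrac{1}{8}b^{2}c + \tfrac{1}{8}bc → \tfrac{1}{8}b^{2}c + \tfrac{1}{8}bc - \tfrac{91}{16}c^{3} - \tfrac{25}{3}c^{2} - \tfrac{229}{48}c - \tfrac{17}{8}
  leading term b^{2}c: subtract (-\tfrac{1}{16}b)·g_3 from \tfrac{1}{8}b^{2}c + \tfrac{1}{8}bc - \tfrac{91}{16}c^{3} - \tfrac{25}{3}c^{2} - \tfrac{229}{48}c - \tfrac{17}{8} → -\tfrac{1}{8}b - \tfrac{91}{16}c^{3} - \tfrac{25}{3}c^{2} - \tfrac{229}{48}c - \tfrac{17}{8}
  leading term b: subtract (8)·g_5 from -\tfrac{1}{8}b - \tfrac{91}{16}c^{3} - \tfrac{25}{3}c^{2} - \tfrac{229}{48}c - \tfrac{17}{8} → -\tfrac{43}{16}c^{3} - \tfrac{13}{3}c^{2} - \tfrac{163}{48}c - \tfrac{7}{4}
  leading term c^{3}: no divisor's leading term divides it; move -\tfrac{43}{16}c^{3} to the remainder.
  leading term c^{2}: no divisor's leading term divides it; move -\tfrac{13}{3}c^{2} to the remainder.
  leading term c: no divisor's leading term divides it; move -\tfrac{163}{48}c to the remainder.
  leading term 1: no divisor's leading term divides it; move -\tfrac{7}{4} to the remainder.
The remainder -\tfrac{43}{16}c^{3} - \tfrac{13}{3}c^{2} - \tfrac{163}{48}c - \tfrac{7}{4} is nonzero, so it would be added as the next basis element.
This is the inner loop of Buchberger's algorithm — each nonzero remainder becomes a new basis element.

S(g_2, g_3) = -ac - a + \tfrac{1}{8}b^{2}c; remainder on division = -\tfrac{43}{16}c^{3} - \tfrac{13}{3}c^{2} - \tfrac{163}{48}c - \tfrac{7}{4}.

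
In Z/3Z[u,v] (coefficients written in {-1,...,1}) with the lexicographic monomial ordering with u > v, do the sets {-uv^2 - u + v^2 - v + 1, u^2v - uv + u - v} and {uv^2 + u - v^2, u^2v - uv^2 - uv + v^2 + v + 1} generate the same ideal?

Since reduced Gröbner bases are canonical representatives of ideals under a given ordering, it suffices to compute and compare them.
Buchberger on the first generating set:
f_1 = -uv^2 - u + v^2 - v + 1, LT = uv^2.
f_2 = u^2v - uv + u - v, LT = u^2v.

S(f_1,f_2): lcm = u^2v^2. S = u^2 - u + v^2.
  leading term u^2: no divisor's leading term divides it; move u^2 to the remainder.
  leading term u: no divisor's leading term divides it; move -u to the remainder.
  leading term v^2: no divisor's leading term divides it; move v^2 to the remainder.
  remainder u^2 - u + v^2 ≠ 0; add g_3 = u^2 - u + v^2 to the basis.

S(f_1,g_3): lcm = u^2v^2. S = u^2 + uv - u - v^4.
  leading term u^2: subtract (1)·g_3 from u^2 + uv - u - v^4 → uv - v^4 - v^2
  leading term uv: no divisor's leading term divides it; move uv to the remainder.
  leading term v^4: no divisor's leading term divides it; move -v^4 to the remainder.
  leading term v^2: no divisor's leading term divides it; move -v^2 to the remainder.
  remainder uv - v^4 - v^2 ≠ 0; add g_4 = uv - v^4 - v^2 to the basis.

S(f_2,g_3): lcm = u^2v. S = u - v^3 - v.
  leading term u: no divisor's leading term divides it; move u to the remainder.
  leading term v^3: no divisor's leading term divides it; move -v^3 to the remainder.
  leading term v: no divisor's leading term divides it; move -v to the remainder.
  remainder u - v^3 - v ≠ 0; add g_5 = u - v^3 - v to the basis.

S(f_1,g_4): lcm = uv^2. S = u + v^5 + v^3 - v^2 + v - 1.
  leading term u: subtract (1)·g_5 from u + v^5 + v^3 - v^2 + v - 1 → v^5 - v^3 - v^2 - v - 1
  leading term v^5: no divisor's leading term divides it; move v^5 to the remainder.
  leading term v^3: no divisor's leading term divides it; move -v^3 to the remainder.
  leading term v^2: no divisor's leading term divides it; move -v^2 to the remainder.
  leading term v: no divisor's leading term divides it; move -v to the remainder.
  leading term 1: no divisor's leading term divides it; move -1 to the remainder.
  remainder v^5 - v^3 - v^2 - v - 1 ≠ 0; add g_6 = v^5 - v^3 - v^2 - v - 1 to the basis.

The other S-polynomials (S(f_2,g_4), S(g_3,g_4), S(f_1,g_5), S(f_2,g_5), S(g_3,g_5), S(g_4,g_5), S(f_1,g_6), S(f_2,g_6), S(g_3,g_6), S(g_4,g_6), S(g_5,g_6)) all reduce to 0 modulo the current basis, so we have a Gröbner basis.
Inter-reduce: drop elements whose leading term is divisible by another's, tail-reduce, and make monic.
Reduced Gröbner basis: {u - v^3 - v, v^5 - v^3 - v^2 - v - 1}.

Buchberger on the second generating set:
h_1 = uv^2 + u - v^2, LT = uv^2.
h_2 = u^2v - uv^2 - uv + v^2 + v + 1, LT = u^2v.

S(h_1,h_2): lcm = u^2v^2. S = u^2 + uv^3 - v^3 - v^2 - v.
  leading term u^2: no divisor's leading term divides it; move u^2 to the remainder.
  leading term uv^3: subtract (v)·h_1 from uv^3 - v^3 - v^2 - v → -uv - v^2 - v
  leading term uv: no divisor's leading term divides it; move -uv to the remainder.
  leading term v^2: no divisor's leading term divides it; move -v^2 to the remainder.
  leading term v: no divisor's leading term divides it; move -v to the remainder.
  remainder u^2 - uv - v^2 - v ≠ 0; add k_3 = u^2 - uv - v^2 - v to the basis.

S(h_1,k_3): lcm = u^2v^2. S = u^2 + uv^3 - uv^2 + v^4 + v^3.
  leading term u^2: subtract (1)·k_3 from u^2 + uv^3 - uv^2 + v^4 + v^3 → uv^3 - uv^2 + uv + v^4 + v^3 + v^2 + v
  leading term uv^3: subtract (v)·h_1 from uv^3 - uv^2 + uv + v^4 + v^3 + v^2 + v → -uv^2 + v^4 - v^3 + v^2 + v
  leading term uv^2: subtract (-1)·h_1 from -uv^2 + v^4 - v^3 + v^2 + v → u + v^4 - v^3 + v
  leading term u: no divisor's leading term divides it; move u to the remainder.
  leading term v^4: no divisor's leading term divides it; move v^4 to the remainder.
  leading term v^3: no divisor's leading term divides it; move -v^3 to the remainder.
  leading term v: no divisor's leading term divides it; move v to the remainder.
  remainder u + v^4 - v^3 + v ≠ 0; add k_4 = u + v^4 - v^3 + v to the basis.

S(h_2,k_3): lcm = u^2v. S = -uv + v^3 - v^2 + v + 1.
  leading term uv: subtract (-v)·k_4 from -uv + v^3 - v^2 + v + 1 → v^5 - v^4 + v^3 + v + 1
  leading term v^5: no divisor's leading term divides it; move v^5 to the remainder.
  leading term v^4: no divisor's leading term divides it; move -v^4 to the remainder.
  leading term v^3: no divisor's leading term divides it; move v^3 to the remainder.
  leading term v: no divisor's leading term divides it; move v to the remainder.
  leading term 1: no divisor's leading term divides it; move 1 to the remainder.
  remainder v^5 - v^4 + v^3 + v + 1 ≠ 0; add k_5 = v^5 - v^4 + v^3 + v + 1 to the basis.

The other S-polynomials (S(h_1,k_4), S(h_2,k_4), S(k_3,k_4), S(h_1,k_5), S(h_2,k_5), S(k_3,k_5), S(k_4,k_5)) all reduce to 0 modulo the current basis, so we have a Gröbner basis.
Inter-reduce: drop elements whose leading term is divisible by another's, tail-reduce, and make monic.
Reduced Gröbner basis: {u + v^4 - v^3 + v, v^5 - v^4 + v^3 + v + 1}.

Since the reduced bases disagree, the two ideals are not the same.

No, the ideals differ.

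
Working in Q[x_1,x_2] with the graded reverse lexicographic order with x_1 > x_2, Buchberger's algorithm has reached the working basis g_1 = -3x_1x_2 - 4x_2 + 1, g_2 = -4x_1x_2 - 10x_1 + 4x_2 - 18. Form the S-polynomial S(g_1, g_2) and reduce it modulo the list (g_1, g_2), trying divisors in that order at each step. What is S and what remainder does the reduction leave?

S(g_1, g_2) = -5/2x_1 + 7/3x_2 - 29/6; remainder on division = -5/2x_1 + 7/3x_2 - 29/6.

lcm(LM(g_1), LM(g_2)) = x_1x_2.
S = (lcm/LT(g_1))·g_1 − (lcm/LT(g_2))·g_2 = -5/2x_1 + 7/3x_2 - 29/6.
Reduce S modulo (g_1, g_2) in that order:
  leading term x_1: no divisor's leading term divides it; move -5/2x_1 to the remainder.
  leading term x_2: no divisor's leading term divides it; move 7/3x_2 to the remainder.
  leading term 1: no divisor's leading term divides it; move -29/6 to the remainder.
The remainder -5/2x_1 + 7/3x_2 - 29/6 is nonzero, so it would be added as the next basis element.
An S-polynomial is built so that the two leading terms cancel; whether anything survives reduction is exactly the Gröbner-basis criterion.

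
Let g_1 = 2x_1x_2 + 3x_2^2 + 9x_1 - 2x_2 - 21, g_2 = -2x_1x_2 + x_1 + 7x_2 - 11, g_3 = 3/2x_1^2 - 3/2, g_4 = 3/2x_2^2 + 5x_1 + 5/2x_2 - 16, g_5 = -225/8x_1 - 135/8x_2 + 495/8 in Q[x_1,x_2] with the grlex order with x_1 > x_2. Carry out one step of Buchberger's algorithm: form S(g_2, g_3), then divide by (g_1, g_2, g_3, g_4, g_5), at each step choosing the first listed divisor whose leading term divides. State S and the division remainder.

lcm(LM(g_2), LM(g_3)) = x_1^2x_2.
S = (lcm/LT(g_2))·g_2 − (lcm/LT(g_3))·g_3 = -1/2x_1^2 - 7/2x_1x_2 + 11/2x_1 + x_2.
Reduce S modulo (g_1, g_2, g_3, g_4, g_5) in that order:
  leading term x_1^2: subtract (-1/3)·g_3 from -1/2x_1^2 - 7/2x_1x_2 + 11/2x_1 + x_2 → -7/2x_1x_2 + 11/2x_1 + x_2 - 1/2
  leading term x_1x_2: subtract (-7/4)·g_1 from -7/2x_1x_2 + 11/2x_1 + x_2 - 1/2 → 21/4x_2^2 + 85/4x_1 - 5/2x_2 - 149/4
  leading term x_2^2: subtract (7/2)·g_4 from 21/4x_2^2 + 85/4x_1 - 5/2x_2 - 149/4 → 15/4x_1 - 45/4x_2 + 75/4
  leading term x_1: subtract (-2/15)·g_5 from 15/4x_1 - 45/4x_2 + 75/4 → -27/2x_2 + 27
  leading term x_2: no divisor's leading term divides it; move -27/2x_2 to the remainder.
  leading term 1: no divisor's leading term divides it; move 27 to the remainder.
The remainder -27/2x_2 + 27 is nonzero, so it would be added as the next basis element.

S(g_2, g_3) = -1/2x_1^2 - 7/2x_1x_2 + 11/2x_1 + x_2; remainder on division = -27/2x_2 + 27.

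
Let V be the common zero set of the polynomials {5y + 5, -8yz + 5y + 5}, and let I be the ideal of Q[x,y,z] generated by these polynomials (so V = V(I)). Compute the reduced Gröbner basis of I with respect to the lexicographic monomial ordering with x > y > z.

G = {y + 1, z}

Buchberger's algorithm terminates because the ascending chain of leading-term ideals stabilizes.

f_1 = 5y + 5, LT = y.
f_2 = -8yz + 5y + 5, LT = yz.

S(f_1,f_2): lcm = yz. S = 5/8y + z + 5/8.
  leading term y: subtract (1/8)·f_1 from 5/8y + z + 5/8 → z
  leading term z: no divisor's leading term divides it; move z to the remainder.
  remainder z ≠ 0; add g_3 = z to the basis.

The other S-polynomials (S(f_1,g_3), S(f_2,g_3)) all reduce to 0 modulo the current basis, so we have a Gröbner basis.
Inter-reduce: drop elements whose leading term is divisible by another's, tail-reduce, and make monic.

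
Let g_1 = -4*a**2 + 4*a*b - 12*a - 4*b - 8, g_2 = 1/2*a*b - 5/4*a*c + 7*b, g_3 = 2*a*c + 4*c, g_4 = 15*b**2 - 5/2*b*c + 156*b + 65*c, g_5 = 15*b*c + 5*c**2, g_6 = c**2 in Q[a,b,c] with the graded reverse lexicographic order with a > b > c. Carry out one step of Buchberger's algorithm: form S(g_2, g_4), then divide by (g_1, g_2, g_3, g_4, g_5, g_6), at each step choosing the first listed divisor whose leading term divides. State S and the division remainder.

lcm(LM(g_2), LM(g_4)) = a*b**2.
S = (lcm/LT(g_2))·g_2 − (lcm/LT(g_4))·g_4 = -7/3*a*b*c - 52/5*a*b + 14*b**2 - 13/3*a*c.
Reduce S modulo (g_1, g_2, g_3, g_4, g_5, g_6) in that order:
  leading term a*b*c: subtract (-14/3*c)·g_2 from -7/3*a*b*c - 52/5*a*b + 14*b**2 - 13/3*a*c → -35/6*a*c**2 - 52/5*a*b + 14*b**2 - 13/3*a*c + 98/3*b*c
  leading term a*c**2: subtract (-35/12*c)·g_3 from -35/6*a*c**2 - 52/5*a*b + 14*b**2 - 13/3*a*c + 98/3*b*c → -52/5*a*b + 14*b**2 - 13/3*a*c + 98/3*b*c + 35/3*c**2
  leading term a*b: subtract (-104/5)·g_2 from -52/5*a*b + 14*b**2 - 13/3*a*c + 98/3*b*c + 35/3*c**2 → 14*b**2 - 91/3*a*c + 98/3*b*c + 35/3*c**2 + 728/5*b
  leading term b**2: subtract (14/15)·g_4 from 14*b**2 - 91/3*a*c + 98/3*b*c + 35/3*c**2 + 728/5*b → -91/3*a*c + 35*b*c + 35/3*c**2 - 182/3*c
  leading term a*c: subtract (-91/6)·g_3 from -91/3*a*c + 35*b*c + 35/3*c**2 - 182/3*c → 35*b*c + 35/3*c**2
  leading term b*c: subtract (7/3)·g_5 from 35*b*c + 35/3*c**2 → 0
The remainder is 0, so this S-polynomial contributes no new basis element.

S(g_2, g_4) = -7/3*a*b*c - 52/5*a*b + 14*b**2 - 13/3*a*c; remainder on division = 0.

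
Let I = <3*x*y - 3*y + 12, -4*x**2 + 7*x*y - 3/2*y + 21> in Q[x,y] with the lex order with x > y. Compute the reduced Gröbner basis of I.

G = {x + 11/32*y**2 - 11/16*y + 1, y**3 - 2*y**2 + 64/11*y - 128/11}

This is the nonlinear analogue of row-reducing a linear system.

f_1 = 3*x*y - 3*y + 12, LT = x*y.
f_2 = -4*x**2 + 7*x*y - 3/2*y + 21, LT = x**2.

S(f_1,f_2): lcm = x**2*y. S = 7/4*x*y**2 - x*y + 4*x - 3/8*y**2 + 21/4*y.
  reduce S modulo (f_1, f_2):
  remainder 4*x + 11/8*y**2 - 11/4*y + 4 ≠ 0; add g_3 = 4*x + 11/8*y**2 - 11/4*y + 4 to the basis.

S(f_1,g_3): lcm = x*y. S = -11/32*y**3 + 11/16*y**2 - 2*y + 4.
  reduce S modulo (f_1, f_2, g_3):
  remainder -11/32*y**3 + 11/16*y**2 - 2*y + 4 ≠ 0; add g_4 = -11/32*y**3 + 11/16*y**2 - 2*y + 4 to the basis.

The other S-polynomials (S(f_2,g_3), S(f_1,g_4), S(f_2,g_4), S(g_3,g_4)) all reduce to 0 modulo the current basis, so we have a Gröbner basis.
Inter-reduce: drop elements whose leading term is divisible by another's, tail-reduce, and make monic.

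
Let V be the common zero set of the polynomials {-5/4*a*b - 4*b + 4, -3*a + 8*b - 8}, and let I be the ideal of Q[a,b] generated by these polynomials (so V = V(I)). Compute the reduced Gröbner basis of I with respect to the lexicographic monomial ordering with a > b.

G = {a - 8/3*b + 8/3, b**2 + 1/5*b - 6/5}

f_1 = -5/4*a*b - 4*b + 4, LT = a*b.
f_2 = -3*a + 8*b - 8, LT = a.

S(f_1,f_2): lcm = a*b. S = 8/3*b**2 + 8/15*b - 16/5.
  leading term b**2: no divisor's leading term divides it; move 8/3*b**2 to the remainder.
  leading term b: no divisor's leading term divides it; move 8/15*b to the remainder.
  leading term 1: no divisor's leading term divides it; move -16/5 to the remainder.
  remainder 8/3*b**2 + 8/15*b - 16/5 ≠ 0; add g_3 = 8/3*b**2 + 8/15*b - 16/5 to the basis.

S(f_1,g_3): lcm = a*b**2. S = -1/5*a*b + 6/5*a + 16/5*b**2 - 16/5*b.
  leading term a*b: subtract (4/25)·f_1 from -1/5*a*b + 6/5*a + 16/5*b**2 - 16/5*b → 6/5*a + 16/5*b**2 - 64/25*b - 16/25
  leading term a: subtract (-2/5)·f_2 from 6/5*a + 16/5*b**2 - 64/25*b - 16/25 → 16/5*b**2 + 16/25*b - 96/25
  leading term b**2: subtract (6/5)·g_3 from 16/5*b**2 + 16/25*b - 96/25 → 0
  remainder 0.

S(f_2,g_3): leading monomials are coprime, so the S-polynomial reduces to 0 (Buchberger's first criterion).
Every S-polynomial of the final basis reduces to 0, so we have a Gröbner basis.
Inter-reduce: drop elements whose leading term is divisible by another's, tail-reduce, and make monic.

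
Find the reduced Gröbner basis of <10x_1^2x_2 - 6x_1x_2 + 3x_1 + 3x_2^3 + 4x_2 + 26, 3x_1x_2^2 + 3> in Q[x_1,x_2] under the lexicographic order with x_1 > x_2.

G = {x_1 - 9/100x_2^5 - 3/10x_2^4 - 3/25x_2^3 - 59/50x_2^2 - 139/50x_2 - 51/100, x_2^6 + 4/3x_2^4 + 26/3x_2^3 + 2x_2^2 - x_2 + 10/3}

f_1 = 10x_1^2x_2 - 6x_1x_2 + 3x_1 + 3x_2^3 + 4x_2 + 26, LT = x_1^2x_2.
f_2 = 3x_1x_2^2 + 3, LT = x_1x_2^2.

S(f_1,f_2): lcm = x_1^2x_2^2. S = -3/5x_1x_2^2 + 3/10x_1x_2 - x_1 + 3/10x_2^4 + 2/5x_2^2 + 13/5x_2.
  leading term x_1x_2^2: subtract (-1/5)·f_2 from -3/5x_1x_2^2 + 3/10x_1x_2 - x_1 + 3/10x_2^4 + 2/5x_2^2 + 13/5x_2 → 3/10x_1x_2 - x_1 + 3/10x_2^4 + 2/5x_2^2 + 13/5x_2 + 3/5
  leading term x_1x_2: no divisor's leading term divides it; move 3/10x_1x_2 to the remainder.
  leading term x_1: no divisor's leading term divides it; move -x_1 to the remainder.
  leading term x_2^4: no divisor's leading term divides it; move 3/10x_2^4 to the remainder.
  leading term x_2^2: no divisor's leading term divides it; move 2/5x_2^2 to the remainder.
  leading term x_2: no divisor's leading term divides it; move 13/5x_2 to the remainder.
  leading term 1: no divisor's leading term divides it; move 3/5 to the remainder.
  remainder 3/10x_1x_2 - x_1 + 3/10x_2^4 + 2/5x_2^2 + 13/5x_2 + 3/5 ≠ 0; add g_3 = 3/10x_1x_2 - x_1 + 3/10x_2^4 + 2/5x_2^2 + 13/5x_2 + 3/5 to the basis.

S(f_1,g_3): lcm = x_1^2x_2. S = 10/3x_1^2 - x_1x_2^4 - 4/3x_1x_2^2 - 139/15x_1x_2 - 17/10x_1 + 3/10x_2^3 + 2/5x_2 + 13/5.
  leading term x_1^2: no divisor's leading term divides it; move 10/3x_1^2 to the remainder.
  leading term x_1x_2^4: subtract (-1/3x_2^2)·f_2 from -x_1x_2^4 - 4/3x_1x_2^2 - 139/15x_1x_2 - 17/10x_1 + 3/10x_2^3 + 2/5x_2 + 13/5 → -4/3x_1x_2^2 - 139/15x_1x_2 - 17/10x_1 + 3/10x_2^3 + x_2^2 + 2/5x_2 + 13/5
  leading term x_1x_2^2: subtract (-4/9)·f_2 from -4/3x_1x_2^2 - 139/15x_1x_2 - 17/10x_1 + 3/10x_2^3 + x_2^2 + 2/5x_2 + 13/5 → -139/15x_1x_2 - 17/10x_1 + 3/10x_2^3 + x_2^2 + 2/5x_2 + 59/15
  leading term x_1x_2: subtract (-278/9)·g_3 from -139/15x_1x_2 - 17/10x_1 + 3/10x_2^3 + x_2^2 + 2/5x_2 + 59/15 → -2933/90x_1 + 139/15x_2^4 + 3/10x_2^3 + 601/45x_2^2 + 3632/45x_2 + 337/15
  leading term x_1: no divisor's leading term divides it; move -2933/90x_1 to the remainder.
  leading term x_2^4: no divisor's leading term divides it; move 139/15x_2^4 to the remainder.
  leading term x_2^3: no divisor's leading term divides it; move 3/10x_2^3 to the remainder.
  leading term x_2^2: no divisor's leading term divides it; move 601/45x_2^2 to the remainder.
  leading term x_2: no divisor's leading term divides it; move 3632/45x_2 to the remainder.
  leading term 1: no divisor's leading term divides it; move 337/15 to the remainder.
  remainder 10/3x_1^2 - 2933/90x_1 + 139/15x_2^4 + 3/10x_2^3 + 601/45x_2^2 + 3632/45x_2 + 337/15 ≠ 0; add g_4 = 10/3x_1^2 - 2933/90x_1 + 139/15x_2^4 + 3/10x_2^3 + 601/45x_2^2 + 3632/45x_2 + 337/15 to the basis.

S(f_2,g_3): lcm = x_1x_2^2. S = 10/3x_1x_2 - x_2^5 - 4/3x_2^3 - 26/3x_2^2 - 2x_2 + 1.
  leading term x_1x_2: subtract (100/9)·g_3 from 10/3x_1x_2 - x_2^5 - 4/3x_2^3 - 26/3x_2^2 - 2x_2 + 1 → 100/9x_1 - x_2^5 - 10/3x_2^4 - 4/3x_2^3 - 118/9x_2^2 - 278/9x_2 - 17/3
  leading term x_1: no divisor's leading term divides it; move 100/9x_1 to the remainder.
  leading term x_2^5: no divisor's leading term divides it; move -x_2^5 to the remainder.
  leading term x_2^4: no divisor's leading term divides it; move -10/3x_2^4 to the remainder.
  leading term x_2^3: no divisor's leading term divides it; move -4/3x_2^3 to the remainder.
  leading term x_2^2: no divisor's leading term divides it; move -118/9x_2^2 to the remainder.
  leading term x_2: no divisor's leading term divides it; move -278/9x_2 to the remainder.
  leading term 1: no divisor's leading term divides it; move -17/3 to the remainder.
  remainder 100/9x_1 - x_2^5 - 10/3x_2^4 - 4/3x_2^3 - 118/9x_2^2 - 278/9x_2 - 17/3 ≠ 0; add g_5 = 100/9x_1 - x_2^5 - 10/3x_2^4 - 4/3x_2^3 - 118/9x_2^2 - 278/9x_2 - 17/3 to the basis.

S(f_2,g_4): lcm = x_1^2x_2^2. S = 2933/300x_1x_2^2 + x_1 - 139/50x_2^6 - 9/100x_2^5 - 601/150x_2^4 - 1816/75x_2^3 - 337/50x_2^2.
  leading term x_1x_2^2: subtract (2933/900)·f_2 from 2933/300x_1x_2^2 + x_1 - 139/50x_2^6 - 9/100x_2^5 - 601/150x_2^4 - 1816/75x_2^3 - 337/50x_2^2 → x_1 - 139/50x_2^6 - 9/100x_2^5 - 601/150x_2^4 - 1816/75x_2^3 - 337/50x_2^2 - 2933/300
  leading term x_1: subtract (9/100)·g_5 from x_1 - 139/50x_2^6 - 9/100x_2^5 - 601/150x_2^4 - 1816/75x_2^3 - 337/50x_2^2 - 2933/300 → -139/50x_2^6 - 278/75x_2^4 - 1807/75x_2^3 - 139/25x_2^2 + 139/50x_2 - 139/15
  leading term x_2^6: no divisor's leading term divides it; move -139/50x_2^6 to the remainder.
  leading term x_2^4: no divisor's leading term divides it; move -278/75x_2^4 to the remainder.
  leading term x_2^3: no divisor's leading term divides it; move -1807/75x_2^3 to the remainder.
  leading term x_2^2: no divisor's leading term divides it; move -139/25x_2^2 to the remainder.
  leading term x_2: no divisor's leading term divides it; move 139/50x_2 to the remainder.
  leading term 1: no divisor's leading term divides it; move -139/15 to the remainder.
  remainder -139/50x_2^6 - 278/75x_2^4 - 1807/75x_2^3 - 139/25x_2^2 + 139/50x_2 - 139/15 ≠ 0; add g_6 = -139/50x_2^6 - 278/75x_2^4 - 1807/75x_2^3 - 139/25x_2^2 + 139/50x_2 - 139/15 to the basis.

The other S-polynomials (S(f_1,g_4), S(g_3,g_4), S(f_1,g_5), S(f_2,g_5), S(g_3,g_5), S(g_4,g_5), S(f_1,g_6), S(f_2,g_6), S(g_3,g_6), S(g_4,g_6), S(g_5,g_6)) all reduce to 0 modulo the current basis, so we have a Gröbner basis.
Inter-reduce: drop elements whose leading term is divisible by another's, tail-reduce, and make monic.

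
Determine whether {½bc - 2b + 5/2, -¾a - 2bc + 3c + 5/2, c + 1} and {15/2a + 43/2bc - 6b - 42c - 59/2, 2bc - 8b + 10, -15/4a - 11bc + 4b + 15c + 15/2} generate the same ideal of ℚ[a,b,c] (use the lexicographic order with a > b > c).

Equality of ideals is decidable: compute both reduced Gröbner bases (unique for the ordering) and check whether they agree.
Buchberger on the first generating set:
f_1 = ½bc - 2b + 5/2, LT = bc.
f_2 = -¾a - 2bc + 3c + 5/2, LT = a.
f_3 = c + 1, LT = c.

S(f_1,f_3): lcm = bc. S = -5b + 5.
  reduce S modulo (f_1, f_2, f_3):
  remainder -5b + 5 ≠ 0; add g_4 = -5b + 5 to the basis.

The other S-polynomials (S(f_1,f_2), S(f_2,f_3), S(f_1,g_4), S(f_2,g_4), S(f_3,g_4)) all reduce to 0 modulo the current basis, so we have a Gröbner basis.
Inter-reduce: drop elements whose leading term is divisible by another's, tail-reduce, and make monic.
Reduced Gröbner basis: {a - 2, b - 1, c + 1}.

Buchberger on the second generating set:
h_1 = 15/2a + 43/2bc - 6b - 42c - 59/2, LT = a.
h_2 = 2bc - 8b + 10, LT = bc.
h_3 = -15/4a - 11bc + 4b + 15c + 15/2, LT = a.

S(h_1,h_3): lcm = a. S = -1/15bc + 4/15b - 8/5c - 29/15.
  reduce S modulo (h_1, h_2, h_3):
  remainder -8/5c - 8/5 ≠ 0; add k_4 = -8/5c - 8/5 to the basis.

S(h_2,k_4): lcm = bc. S = -5b + 5.
  reduce S modulo (h_1, h_2, h_3, k_4):
  remainder -5b + 5 ≠ 0; add k_5 = -5b + 5 to the basis.

The other S-polynomials (S(h_1,h_2), S(h_2,h_3), S(h_1,k_4), S(h_3,k_4), S(h_1,k_5), S(h_2,k_5), S(h_3,k_5), S(k_4,k_5)) all reduce to 0 modulo the current basis, so we have a Gröbner basis.
Inter-reduce: drop elements whose leading term is divisible by another's, tail-reduce, and make monic.
Reduced Gröbner basis: {a - 2, b - 1, c + 1}.

Same reduced basis, so the two generating sets span the same ideal.

Yes, the ideals are equal.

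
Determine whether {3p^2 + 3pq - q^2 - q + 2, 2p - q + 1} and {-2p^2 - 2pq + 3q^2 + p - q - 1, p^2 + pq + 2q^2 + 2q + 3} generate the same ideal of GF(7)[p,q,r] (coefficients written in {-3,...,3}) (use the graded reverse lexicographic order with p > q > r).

No, the ideals differ.

Equality of ideals is decidable: compute both reduced Gröbner bases (unique for the ordering) and check whether they agree.
Buchberger on the first generating set:
f_1 = 3p^2 + 3pq - q^2 - q + 2, LT = p^2.
f_2 = 2p - q + 1, LT = p.

S(f_1,f_2): lcm = p^2. S = -2pq + 2q^2 + 3p + 2q + 3.
  leading term pq: subtract (-q)·f_2 from -2pq + 2q^2 + 3p + 2q + 3 → q^2 + 3p + 3q + 3
  leading term q^2: no divisor's leading term divides it; move q^2 to the remainder.
  leading term p: subtract (-2)·f_2 from 3p + 3q + 3 → q - 2
  leading term q: no divisor's leading term divides it; move q to the remainder.
  leading term 1: no divisor's leading term divides it; move -2 to the remainder.
  remainder q^2 + q - 2 ≠ 0; add g_3 = q^2 + q - 2 to the basis.

S(f_1,g_3): leading monomials are coprime, so the S-polynomial reduces to 0 (Buchberger's first criterion).
S(f_2,g_3): leading monomials are coprime, so the S-polynomial reduces to 0 (Buchberger's first criterion).
Every S-polynomial of the final basis reduces to 0, so we have a Gröbner basis.
Inter-reduce: drop elements whose leading term is divisible by another's, tail-reduce, and make monic.
Reduced Gröbner basis: {q^2 + q - 2, p + 3q - 3}.

Buchberger on the second generating set:
h_1 = -2p^2 - 2pq + 3q^2 + p - q - 1, LT = p^2.
h_2 = p^2 + pq + 2q^2 + 2q + 3, LT = p^2.

S(h_1,h_2): lcm = p^2. S = 3p + 2q + 1.
  leading term p: no divisor's leading term divides it; move 3p to the remainder.
  leading term q: no divisor's leading term divides it; move 2q to the remainder.
  leading term 1: no divisor's leading term divides it; move 1 to the remainder.
  remainder 3p + 2q + 1 ≠ 0; add k_3 = 3p + 2q + 1 to the basis.

S(h_1,k_3): lcm = p^2. S = -2pq + 2q^2 - 2p - 3q - 3.
  leading term pq: subtract (-3q)·k_3 from -2pq + 2q^2 - 2p - 3q - 3 → q^2 - 2p - 3
  leading term q^2: no divisor's leading term divides it; move q^2 to the remainder.
  leading term p: subtract (-3)·k_3 from -2p - 3 → -q
  leading term q: no divisor's leading term divides it; move -q to the remainder.
  remainder q^2 - q ≠ 0; add k_4 = q^2 - q to the basis.

S(h_2,k_3): lcm = p^2. S = -2pq + 2q^2 + 2p + 2q + 3.
  leading term pq: subtract (-3q)·k_3 from -2pq + 2q^2 + 2p + 2q + 3 → q^2 + 2p - 2q + 3
  leading term q^2: subtract (1)·k_4 from q^2 + 2p - 2q + 3 → 2p - q + 3
  leading term p: subtract (3)·k_3 from 2p - q + 3 → 0
  remainder 0.

S(h_1,k_4): leading monomials are coprime, so the S-polynomial reduces to 0 (Buchberger's first criterion).
S(h_2,k_4): leading monomials are coprime, so the S-polynomial reduces to 0 (Buchberger's first criterion).
S(k_3,k_4): leading monomials are coprime, so the S-polynomial reduces to 0 (Buchberger's first criterion).
Every S-polynomial of the final basis reduces to 0, so we have a Gröbner basis.
Inter-reduce: drop elements whose leading term is divisible by another's, tail-reduce, and make monic.
Reduced Gröbner basis: {q^2 - q, p + 3q - 2}.

Since the reduced bases disagree, the two ideals are not the same.
The choice of monomial ordering does not affect the verdict — as long as both bases are computed under the same ordering, their equality decides ideal equality.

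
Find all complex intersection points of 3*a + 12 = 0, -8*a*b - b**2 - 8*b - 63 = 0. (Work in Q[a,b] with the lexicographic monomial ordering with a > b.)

{(-4, 3), (-4, 21)}

Compute a lex Gröbner basis by Buchberger's algorithm.
f_1 = 3*a + 12, LT = a.
f_2 = -8*a*b - b**2 - 8*b - 63, LT = a*b.

S(f_1,f_2): lcm = a*b. S = -1/8*b**2 + 3*b - 63/8.
  leading term b**2: no divisor's leading term divides it; move -1/8*b**2 to the remainder.
  leading term b: no divisor's leading term divides it; move 3*b to the remainder.
  leading term 1: no divisor's leading term divides it; move -63/8 to the remainder.
  remainder -1/8*b**2 + 3*b - 63/8 ≠ 0; add h_3 = -1/8*b**2 + 3*b - 63/8 to the basis.

The other S-polynomials (S(f_1,h_3), S(f_2,h_3)) all reduce to 0 modulo the current basis, so we have a Gröbner basis.
Inter-reduce: drop elements whose leading term is divisible by another's, tail-reduce, and make monic.
Reduced Gröbner basis: {a + 4, b**2 - 24*b + 63}.

Since the basis is lex-ordered, b**2 - 24*b + 63 is univariate in b. Its roots are {3, 21}. Back-substituting each root into the other basis elements fixes the other coordinates.
  b = 3: the earlier basis element becomes a + 4 = 0, giving a = -4 — point (-4, 3).
  b = 21: the earlier basis element becomes a + 4 = 0, giving a = -4 — point (-4, 21).
Check: every point annihilates each of the original generators.
A lex Gröbner basis triangularizes the system, enabling back-substitution.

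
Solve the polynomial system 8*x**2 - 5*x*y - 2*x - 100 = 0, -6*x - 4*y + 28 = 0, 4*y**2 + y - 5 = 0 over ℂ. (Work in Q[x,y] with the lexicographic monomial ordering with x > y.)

{(4, 1)}

Compute a lex Gröbner basis by Buchberger's algorithm.
f_1 = 8*x**2 - 5*x*y - 2*x - 100, LT = x**2.
f_2 = -6*x - 4*y + 28, LT = x.
f_3 = 4*y**2 + y - 5, LT = y**2.

S(f_1,f_2): lcm = x**2. S = -31/24*x*y + 53/12*x - 25/2.
  reduce S modulo (f_1, f_2, f_3):
  remainder -147/16*y + 147/16 ≠ 0; add h_4 = -147/16*y + 147/16 to the basis.

The other S-polynomials (S(f_1,f_3), S(f_2,f_3), S(f_1,h_4), S(f_2,h_4), S(f_3,h_4)) all reduce to 0 modulo the current basis, so we have a Gröbner basis.
Inter-reduce: drop elements whose leading term is divisible by another's, tail-reduce, and make monic.
Reduced Gröbner basis: {x - 4, y - 1}.

From the last basis element, y - 1 = 0, so y takes values in {1}. Each choice, substituted upward through the basis, yields the corresponding point(s) of the solution set.
  y = 1: the earlier basis element becomes x - 4 = 0, giving x = 4 — point (4, 1).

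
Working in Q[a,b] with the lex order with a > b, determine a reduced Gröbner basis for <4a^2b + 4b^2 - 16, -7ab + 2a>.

G = {a^2 + 7/2b^2 - 14, ab - 2/7a, b^3 - 2/7b^2 - 4b + 8/7}

f_1 = 4a^2b + 4b^2 - 16, LT = a^2b.
f_2 = -7ab + 2a, LT = ab.

S(f_1,f_2): lcm = a^2b. S = 2/7a^2 + b^2 - 4.
  reduce S modulo (f_1, f_2):
  remainder 2/7a^2 + b^2 - 4 ≠ 0; add g_3 = 2/7a^2 + b^2 - 4 to the basis.

S(f_1,g_3): lcm = a^2b. S = -7/2b^3 + b^2 + 14b - 4.
  reduce S modulo (f_1, f_2, g_3):
  remainder -7/2b^3 + b^2 + 14b - 4 ≠ 0; add g_4 = -7/2b^3 + b^2 + 14b - 4 to the basis.

The other S-polynomials (S(f_2,g_3), S(f_1,g_4), S(f_2,g_4), S(g_3,g_4)) all reduce to 0 modulo the current basis, so we have a Gröbner basis.
Inter-reduce: drop elements whose leading term is divisible by another's, tail-reduce, and make monic.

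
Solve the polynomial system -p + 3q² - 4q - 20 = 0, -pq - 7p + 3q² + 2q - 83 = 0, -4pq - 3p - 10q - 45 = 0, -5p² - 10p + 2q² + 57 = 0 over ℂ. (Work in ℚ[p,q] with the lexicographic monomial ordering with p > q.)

Compute a lex Gröbner basis by Buchberger's algorithm.
f_1 = -p + 3q² - 4q - 20, LT = p.
f_2 = -pq - 7p + 3q² + 2q - 83, LT = pq.
f_3 = -4pq - 3p - 10q - 45, LT = pq.
f_4 = -5p² - 10p + 2q² + 57, LT = p².

S(f_1,f_2): lcm = pq. S = -7p - 3q³ + 7q² + 22q - 83.
  leading term p: subtract (7)·f_1 from -7p - 3q³ + 7q² + 22q - 83 → -3q³ - 14q² + 50q + 57
  leading term q³: no divisor's leading term divides it; move -3q³ to the remainder.
  leading term q²: no divisor's leading term divides it; move -14q² to the remainder.
  leading term q: no divisor's leading term divides it; move 50q to the remainder.
  leading term 1: no divisor's leading term divides it; move 57 to the remainder.
  remainder -3q³ - 14q² + 50q + 57 ≠ 0; add h_5 = -3q³ - 14q² + 50q + 57 to the basis.

S(f_1,f_3): lcm = pq. S = -¾p - 3q³ + 4q² + 35/2q - 45/4.
  leading term p: subtract (¾)·f_1 from -¾p - 3q³ + 4q² + 35/2q - 45/4 → -3q³ + 7/4q² + 41/2q + 15/4
  leading term q³: subtract (1)·h_5 from -3q³ + 7/4q² + 41/2q + 15/4 → 63/4q² - 59/2q - 213/4
  leading term q²: no divisor's leading term divides it; move 63/4q² to the remainder.
  leading term q: no divisor's leading term divides it; move -59/2q to the remainder.
  leading term 1: no divisor's leading term divides it; move -213/4 to the remainder.
  remainder 63/4q² - 59/2q - 213/4 ≠ 0; add h_6 = 63/4q² - 59/2q - 213/4 to the basis.

S(f_1,f_4): lcm = p². S = -3pq² + 4pq + 18p + ⅖q² + 57/5.
  leading term pq²: subtract (3q²)·f_1 from -3pq² + 4pq + 18p + ⅖q² + 57/5 → 4pq + 18p - 9q⁴ + 12q³ + 302/5q² + 57/5
  leading term pq: subtract (-4q)·f_1 from 4pq + 18p - 9q⁴ + 12q³ + 302/5q² + 57/5 → 18p - 9q⁴ + 24q³ + 222/5q² - 80q + 57/5
  leading term p: subtract (-18)·f_1 from 18p - 9q⁴ + 24q³ + 222/5q² - 80q + 57/5 → -9q⁴ + 24q³ + 492/5q² - 152q - 1743/5
  leading term q⁴: subtract (3q)·h_5 from -9q⁴ + 24q³ + 492/5q² - 152q - 1743/5 → 66q³ - 258/5q² - 323q - 1743/5
  leading term q³: subtract (-22)·h_5 from 66q³ - 258/5q² - 323q - 1743/5 → -1798/5q² + 777q + 4527/5
  leading term q²: subtract (-7192/315)·h_6 from -1798/5q² + 777q + 4527/5 → 32591/315q - 32591/105
  leading term q: no divisor's leading term divides it; move 32591/315q to the remainder.
  leading term 1: no divisor's leading term divides it; move -32591/105 to the remainder.
  remainder 32591/315q - 32591/105 ≠ 0; add h_7 = 32591/315q - 32591/105 to the basis.

The other S-polynomials (S(f_2,f_3), S(f_2,f_4), S(f_3,f_4), S(f_1,h_5), S(f_2,h_5), S(f_3,h_5), S(f_4,h_5), S(f_1,h_6), S(f_2,h_6), S(f_3,h_6), S(f_4,h_6), S(h_5,h_6), S(f_1,h_7), S(f_2,h_7), S(f_3,h_7), S(f_4,h_7), S(h_5,h_7), S(h_6,h_7)) all reduce to 0 modulo the current basis, so we have a Gröbner basis.
Inter-reduce: drop elements whose leading term is divisible by another's, tail-reduce, and make monic.
Reduced Gröbner basis: {p + 5, q - 3}.

The lex basis is triangular: the last element involves only q. Solving q - 3 = 0 gives q ∈ {3}; substituting each value into the earlier elements determines the remaining variables.
  q = 3: the earlier basis element becomes p + 5 = 0, giving p = -5 — point (-5, 3).
Each listed point satisfies every original equation (direct substitution).
A lex Gröbner basis triangularizes the system, enabling back-substitution.

{(-5, 3)}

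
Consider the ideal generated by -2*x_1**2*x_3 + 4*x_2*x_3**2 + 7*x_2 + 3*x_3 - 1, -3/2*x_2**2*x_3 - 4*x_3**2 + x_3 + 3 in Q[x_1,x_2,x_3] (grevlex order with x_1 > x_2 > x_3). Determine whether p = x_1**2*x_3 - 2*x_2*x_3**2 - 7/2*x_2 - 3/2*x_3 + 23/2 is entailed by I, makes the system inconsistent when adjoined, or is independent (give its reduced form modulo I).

First compute the reduced Gröbner basis of I by Buchberger's algorithm.
f_1 = -2*x_1**2*x_3 + 4*x_2*x_3**2 + 7*x_2 + 3*x_3 - 1, LT = x_1**2*x_3.
f_2 = -3/2*x_2**2*x_3 - 4*x_3**2 + x_3 + 3, LT = x_2**2*x_3.

S(f_1,f_2): lcm = x_1**2*x_2**2*x_3. S = -2*x_2**3*x_3**2 - 8/3*x_1**2*x_3**2 - 7/2*x_2**3 + 2/3*x_1**2*x_3 - 3/2*x_2**2*x_3 + 2*x_1**2 + 1/2*x_2**2.
  leading term x_2**3*x_3**2: subtract (4/3*x_2*x_3)·f_2 from -2*x_2**3*x_3**2 - 8/3*x_1**2*x_3**2 - 7/2*x_2**3 + 2/3*x_1**2*x_3 - 3/2*x_2**2*x_3 + 2*x_1**2 + 1/2*x_2**2 → -8/3*x_1**2*x_3**2 + 16/3*x_2*x_3**3 - 7/2*x_2**3 + 2/3*x_1**2*x_3 - 3/2*x_2**2*x_3 - 4/3*x_2*x_3**2 + 2*x_1**2 + 1/2*x_2**2 - 4*x_2*x_3
  leading term x_1**2*x_3**2: subtract (4/3*x_3)·f_1 from -8/3*x_1**2*x_3**2 + 16/3*x_2*x_3**3 - 7/2*x_2**3 + 2/3*x_1**2*x_3 - 3/2*x_2**2*x_3 - 4/3*x_2*x_3**2 + 2*x_1**2 + 1/2*x_2**2 - 4*x_2*x_3 → -7/2*x_2**3 + 2/3*x_1**2*x_3 - 3/2*x_2**2*x_3 - 4/3*x_2*x_3**2 + 2*x_1**2 + 1/2*x_2**2 - 40/3*x_2*x_3 - 4*x_3**2 + 4/3*x_3
  leading term x_2**3: no divisor's leading term divides it; move -7/2*x_2**3 to the remainder.
  leading term x_1**2*x_3: subtract (-1/3)·f_1 from 2/3*x_1**2*x_3 - 3/2*x_2**2*x_3 - 4/3*x_2*x_3**2 + 2*x_1**2 + 1/2*x_2**2 - 40/3*x_2*x_3 - 4*x_3**2 + 4/3*x_3 → -3/2*x_2**2*x_3 + 2*x_1**2 + 1/2*x_2**2 - 40/3*x_2*x_3 - 4*x_3**2 + 7/3*x_2 + 7/3*x_3 - 1/3
  leading term x_2**2*x_3: subtract (1)·f_2 from -3/2*x_2**2*x_3 + 2*x_1**2 + 1/2*x_2**2 - 40/3*x_2*x_3 - 4*x_3**2 + 7/3*x_2 + 7/3*x_3 - 1/3 → 2*x_1**2 + 1/2*x_2**2 - 40/3*x_2*x_3 + 7/3*x_2 + 4/3*x_3 - 10/3
  leading term x_1**2: no divisor's leading term divides it; move 2*x_1**2 to the remainder.
  leading term x_2**2: no divisor's leading term divides it; move 1/2*x_2**2 to the remainder.
  leading term x_2*x_3: no divisor's leading term divides it; move -40/3*x_2*x_3 to the remainder.
  leading term x_2: no divisor's leading term divides it; move 7/3*x_2 to the remainder.
  leading term x_3: no divisor's leading term divides it; move 4/3*x_3 to the remainder.
  leading term 1: no divisor's leading term divides it; move -10/3 to the remainder.
  remainder -7/2*x_2**3 + 2*x_1**2 + 1/2*x_2**2 - 40/3*x_2*x_3 + 7/3*x_2 + 4/3*x_3 - 10/3 ≠ 0; add h_3 = -7/2*x_2**3 + 2*x_1**2 + 1/2*x_2**2 - 40/3*x_2*x_3 + 7/3*x_2 + 4/3*x_3 - 10/3 to the basis.

The other S-polynomials (S(f_1,h_3), S(f_2,h_3)) all reduce to 0 modulo the current basis, so we have a Gröbner basis.
Inter-reduce: drop elements whose leading term is divisible by another's, tail-reduce, and make monic.
Reduced Gröbner basis: {x_2**3 - 4/7*x_1**2 - 1/7*x_2**2 + 80/21*x_2*x_3 - 2/3*x_2 - 8/21*x_3 + 20/21, x_1**2*x_3 - 2*x_2*x_3**2 - 7/2*x_2 - 3/2*x_3 + 1/2, x_2**2*x_3 + 8/3*x_3**2 - 2/3*x_3 - 2}.
Label its elements g_1 = x_2**3 - 4/7*x_1**2 - 1/7*x_2**2 + 80/21*x_2*x_3 - 2/3*x_2 - 8/21*x_3 + 20/21, g_2 = x_1**2*x_3 - 2*x_2*x_3**2 - 7/2*x_2 - 3/2*x_3 + 1/2, g_3 = x_2**2*x_3 + 8/3*x_3**2 - 2/3*x_3 - 2.

Reduce p = x_1**2*x_3 - 2*x_2*x_3**2 - 7/2*x_2 - 3/2*x_3 + 23/2 modulo G:
  leading term x_1**2*x_3: subtract (1)·g_2 from x_1**2*x_3 - 2*x_2*x_3**2 - 7/2*x_2 - 3/2*x_3 + 23/2 → 11
  leading term 1: no divisor's leading term divides it; move 11 to the remainder.
  normal form = 11.
The normal form is nonzero, so p ∉ I. Since p minus its normal form lies in I, I + (p) = I + (r) where r = 11; decide whether this ideal is the whole ring.
Here r = 11 is a nonzero constant, hence a unit: 1 ∈ I + (p), the Gröbner basis of I + (p) is {1}, and the enlarged system has no common solution — adjoining p is inconsistent.

Adjoining x_1**2*x_3 - 2*x_2*x_3**2 - 7/2*x_2 - 3/2*x_3 + 23/2 makes the ideal the whole ring: the system is inconsistent.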